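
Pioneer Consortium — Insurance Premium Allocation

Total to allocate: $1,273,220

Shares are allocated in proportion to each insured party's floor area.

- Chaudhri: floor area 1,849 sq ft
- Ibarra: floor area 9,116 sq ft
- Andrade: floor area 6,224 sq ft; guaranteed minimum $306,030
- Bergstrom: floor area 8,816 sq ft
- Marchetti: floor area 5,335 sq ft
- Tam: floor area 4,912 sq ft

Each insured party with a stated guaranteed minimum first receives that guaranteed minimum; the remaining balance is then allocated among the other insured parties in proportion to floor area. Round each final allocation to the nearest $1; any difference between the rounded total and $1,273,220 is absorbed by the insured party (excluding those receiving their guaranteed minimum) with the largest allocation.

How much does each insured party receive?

Minimums first: Andrade $306,030. Residual $967,190.
Residual split over remaining floor area 30,028: Chaudhri 59,555.56 → $59,556; Ibarra 293,622.75 → $293,623; Bergstrom 283,959.87 → $283,960; Marchetti 171,838.24 → $171,838; Tam 158,213.58 → $158,214.
Rounding difference −$1 applied to Ibarra → $293,622.

Chaudhri: $59,556 · Ibarra: $293,622 · Andrade: $306,030 · Bergstrom: $283,960 · Marchetti: $171,838 · Tam: $158,214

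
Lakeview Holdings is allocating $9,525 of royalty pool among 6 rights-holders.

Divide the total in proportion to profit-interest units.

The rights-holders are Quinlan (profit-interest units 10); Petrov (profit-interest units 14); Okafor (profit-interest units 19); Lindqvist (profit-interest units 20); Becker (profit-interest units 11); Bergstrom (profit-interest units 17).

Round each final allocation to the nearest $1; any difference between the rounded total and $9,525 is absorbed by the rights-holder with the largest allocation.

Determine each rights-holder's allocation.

Quinlan: $1,047 · Petrov: $1,465 · Okafor: $1,989 · Lindqvist: $2,094 · Becker: $1,151 · Bergstrom: $1,779

Sum of profit-interest units: 91.
Pro-rata amounts: Quinlan 10/91 × $9,525 = 1,046.70; Petrov 14/91 × $9,525 = 1,465.38; Okafor 19/91 × $9,525 = 1,988.74; Lindqvist 20/91 × $9,525 = 2,093.41; Becker 11/91 × $9,525 = 1,151.37; Bergstrom 17/91 × $9,525 = 1,779.40.
Rounded to nearest $1: Quinlan $1,047; Petrov $1,465; Okafor $1,989; Lindqvist $2,093; Becker $1,151; Bergstrom $1,779. Sum = $9,524.
Difference $9,525 − $9,524 = +$1 applied to largest allocation (Lindqvist): Lindqvist becomes $2,094.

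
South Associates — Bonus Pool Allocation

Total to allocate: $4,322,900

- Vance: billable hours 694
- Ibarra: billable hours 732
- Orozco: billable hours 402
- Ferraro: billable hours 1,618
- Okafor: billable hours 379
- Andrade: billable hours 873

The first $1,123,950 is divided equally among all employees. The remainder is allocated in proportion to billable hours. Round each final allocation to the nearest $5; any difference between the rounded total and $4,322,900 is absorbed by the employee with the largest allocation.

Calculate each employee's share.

$1,123,950 shared equally gives $187,325 per employee.
Remainder $3,198,950 by billable hours (total 4,698): Vance 472,556.68 → $472,555; Ibarra 498,431.55 → $498,430; Orozco 273,728.80 → $273,730; Ferraro 1,101,724.37 → $1,101,725; Okafor 258,067.70 → $258,070; Andrade 594,440.90 → $594,440.
Totals: Vance $187,325 + $472,555 = $659,880; Ibarra $187,325 + $498,430 = $685,755; Orozco $187,325 + $273,730 = $461,055; Ferraro $187,325 + $1,101,725 = $1,289,050; Okafor $187,325 + $258,070 = $445,395; Andrade $187,325 + $594,440 = $781,765.

Vance: $659,880 | Ibarra: $685,755 | Orozco: $461,055 | Ferraro: $1,289,050 | Okafor: $445,395 | Andrade: $781,765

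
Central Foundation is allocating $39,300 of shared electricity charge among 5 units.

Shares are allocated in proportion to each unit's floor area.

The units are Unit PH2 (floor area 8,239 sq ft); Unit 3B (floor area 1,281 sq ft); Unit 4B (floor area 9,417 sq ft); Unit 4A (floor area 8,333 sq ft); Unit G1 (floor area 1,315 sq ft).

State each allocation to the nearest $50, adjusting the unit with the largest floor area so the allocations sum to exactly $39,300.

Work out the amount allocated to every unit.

Total floor area = 8,239 + 1,281 + 9,417 + 8,333 + 1,315 = 28,585.
Raw shares: Unit PH2 11,327.36; Unit 3B 1,761.18; Unit 4B 12,946.93; Unit 4A 11,456.60; Unit G1 1,807.92.
Rounded to nearest $50: Unit PH2 $11,350; Unit 3B $1,750; Unit 4B $12,950; Unit 4A $11,450; Unit G1 $1,800. Sum = $39,300.
No rounding difference to absorb.

Unit PH2: $11,350; Unit 3B: $1,750; Unit 4B: $12,950; Unit 4A: $11,450; Unit G1: $1,800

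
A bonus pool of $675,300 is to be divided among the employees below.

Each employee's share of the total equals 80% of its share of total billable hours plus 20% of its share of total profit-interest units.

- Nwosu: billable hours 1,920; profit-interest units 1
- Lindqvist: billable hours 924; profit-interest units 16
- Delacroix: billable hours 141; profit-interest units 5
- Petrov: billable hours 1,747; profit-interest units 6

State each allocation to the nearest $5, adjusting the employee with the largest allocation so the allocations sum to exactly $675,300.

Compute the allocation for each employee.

Nwosu: $224,025 | Lindqvist: $182,670 | Delacroix: $40,215 | Petrov: $228,390

Totals — billable hours 4,732, profit-interest units 28.
Composite weights (80% billable hours + 20% profit-interest units): Nwosu 0.3317; Lindqvist 0.2705; Delacroix 0.0596; Petrov 0.3382.
Raw shares: Nwosu 224,024.92; Lindqvist 182,667.79; Delacroix 40,215.46; Petrov 228,391.83.
Rounded to nearest $5: Nwosu $224,025; Lindqvist $182,670; Delacroix $40,215; Petrov $228,390. Sum = $675,300.
Rounded total matches; no reconciliation needed.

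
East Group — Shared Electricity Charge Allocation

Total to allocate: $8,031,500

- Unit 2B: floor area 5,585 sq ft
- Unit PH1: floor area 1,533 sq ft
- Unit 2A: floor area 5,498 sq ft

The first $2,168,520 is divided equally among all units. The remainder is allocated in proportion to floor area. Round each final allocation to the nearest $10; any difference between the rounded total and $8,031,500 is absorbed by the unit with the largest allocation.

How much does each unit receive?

Unit 2B: $3,318,340 · Unit PH1: $1,435,260 · Unit 2A: $3,277,900

$2,168,520 shared equally gives $722,840 per unit.
Remainder $5,862,980 by floor area (total 12,616): Unit 2B 2,595,493.29 → $2,595,490; Unit PH1 712,424.57 → $712,420; Unit 2A 2,555,062.15 → $2,555,060.
Rounding difference +$10 on remainder applied to Unit 2B.
Totals: Unit 2B $722,840 + $2,595,500 = $3,318,340; Unit PH1 $722,840 + $712,420 = $1,435,260; Unit 2A $722,840 + $2,555,060 = $3,277,900.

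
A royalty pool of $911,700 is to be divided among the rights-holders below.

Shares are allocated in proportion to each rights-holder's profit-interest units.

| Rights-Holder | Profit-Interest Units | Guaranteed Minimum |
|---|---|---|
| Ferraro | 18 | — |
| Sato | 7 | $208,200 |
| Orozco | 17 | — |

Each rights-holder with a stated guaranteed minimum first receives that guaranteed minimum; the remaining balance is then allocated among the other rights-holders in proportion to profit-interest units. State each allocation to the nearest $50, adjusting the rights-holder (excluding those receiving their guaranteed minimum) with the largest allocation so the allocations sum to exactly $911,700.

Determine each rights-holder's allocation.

Ferraro: $361,800 | Sato: $208,200 | Orozco: $341,700

Guaranteed amounts: Sato $208,200. Remaining pool $703,500.
Remaining pool split over remaining profit-interest units 35: Ferraro 361,800.00 → $361,800; Orozco 341,700.00 → $341,700.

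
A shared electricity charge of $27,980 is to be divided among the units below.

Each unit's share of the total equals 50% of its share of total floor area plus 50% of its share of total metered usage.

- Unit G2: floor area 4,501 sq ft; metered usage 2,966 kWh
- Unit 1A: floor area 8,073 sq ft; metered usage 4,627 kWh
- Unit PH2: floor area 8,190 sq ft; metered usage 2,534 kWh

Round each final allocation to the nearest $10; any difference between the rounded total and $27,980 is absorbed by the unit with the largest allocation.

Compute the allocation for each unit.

Floor area total 20,764; metered usage total 10,127.
Combined weights (50% floor area + 50% metered usage): Unit G2 0.2548; Unit 1A 0.4228; Unit PH2 0.3223.
Unrounded shares: Unit G2 7,130.00; Unit 1A 11,831.28; Unit PH2 9,018.72.
Rounded to nearest $10: Unit G2 $7,130; Unit 1A $11,830; Unit PH2 $9,020. Sum = $27,980.
Sum already equals the total — no adjustment.

Unit G2: $7,130 · Unit 1A: $11,830 · Unit PH2: $9,020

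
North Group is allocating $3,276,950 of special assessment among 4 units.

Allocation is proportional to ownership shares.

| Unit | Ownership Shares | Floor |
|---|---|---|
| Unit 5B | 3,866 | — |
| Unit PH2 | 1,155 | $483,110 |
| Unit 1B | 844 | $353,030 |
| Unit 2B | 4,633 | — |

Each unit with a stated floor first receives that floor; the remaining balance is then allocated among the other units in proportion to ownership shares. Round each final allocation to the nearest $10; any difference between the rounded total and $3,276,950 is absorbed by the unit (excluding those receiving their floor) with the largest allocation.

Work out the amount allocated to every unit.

Unit 5B: $1,110,270 · Unit PH2: $483,110 · Unit 1B: $353,030 · Unit 2B: $1,330,540

Fund the minimums — Unit PH2 $483,110; Unit 1B $353,030. Residual $2,440,810.
Residual split over remaining ownership shares 8,499: Unit 5B 1,110,268.44 → $1,110,270; Unit 2B 1,330,541.56 → $1,330,540.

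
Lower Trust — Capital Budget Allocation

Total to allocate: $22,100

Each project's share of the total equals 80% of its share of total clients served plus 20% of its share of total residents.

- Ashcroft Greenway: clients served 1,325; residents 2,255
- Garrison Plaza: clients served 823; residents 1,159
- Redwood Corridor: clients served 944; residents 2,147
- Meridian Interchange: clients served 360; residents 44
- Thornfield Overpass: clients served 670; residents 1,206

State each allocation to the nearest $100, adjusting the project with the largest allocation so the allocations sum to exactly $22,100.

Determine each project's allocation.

Ashcroft Greenway: $7,100 · Garrison Plaza: $4,300 · Redwood Corridor: $5,400 · Meridian Interchange: $1,600 · Thornfield Overpass: $3,700

Totals — clients served 4,122, residents 6,811.
Composite weights (80% clients served + 20% residents): Ashcroft Greenway 0.3234; Garrison Plaza 0.1938; Redwood Corridor 0.2463; Meridian Interchange 0.0712; Thornfield Overpass 0.1654.
Proportional shares: Ashcroft Greenway 7,146.55; Garrison Plaza 4,282.13; Redwood Corridor 5,442.28; Meridian Interchange 1,572.66; Thornfield Overpass 3,656.38.
Rounded to nearest $100: Ashcroft Greenway $7,100; Garrison Plaza $4,300; Redwood Corridor $5,400; Meridian Interchange $1,600; Thornfield Overpass $3,700. Sum = $22,100.
Rounded total matches; no reconciliation needed.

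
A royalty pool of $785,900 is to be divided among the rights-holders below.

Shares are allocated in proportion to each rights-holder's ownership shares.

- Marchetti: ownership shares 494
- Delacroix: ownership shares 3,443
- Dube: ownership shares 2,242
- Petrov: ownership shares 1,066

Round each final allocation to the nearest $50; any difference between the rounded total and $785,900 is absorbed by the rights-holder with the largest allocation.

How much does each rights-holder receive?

Ownership shares total: 7,245.
Pro-rata amounts: Marchetti 494/7,245 × $785,900 = 53,586.56; Delacroix 3,443/7,245 × $785,900 = 373,478.77; Dube 2,242/7,245 × $785,900 = 243,200.52; Petrov 1,066/7,245 × $785,900 = 115,634.15.
At nearest $50: Marchetti $53,600; Delacroix $373,500; Dube $243,200; Petrov $115,650. Sum = $785,950.
Difference $785,900 − $785,950 = −$50 applied to largest allocation (Delacroix): Delacroix becomes $373,450.

Marchetti: $53,600 · Delacroix: $373,450 · Dube: $243,200 · Petrov: $115,650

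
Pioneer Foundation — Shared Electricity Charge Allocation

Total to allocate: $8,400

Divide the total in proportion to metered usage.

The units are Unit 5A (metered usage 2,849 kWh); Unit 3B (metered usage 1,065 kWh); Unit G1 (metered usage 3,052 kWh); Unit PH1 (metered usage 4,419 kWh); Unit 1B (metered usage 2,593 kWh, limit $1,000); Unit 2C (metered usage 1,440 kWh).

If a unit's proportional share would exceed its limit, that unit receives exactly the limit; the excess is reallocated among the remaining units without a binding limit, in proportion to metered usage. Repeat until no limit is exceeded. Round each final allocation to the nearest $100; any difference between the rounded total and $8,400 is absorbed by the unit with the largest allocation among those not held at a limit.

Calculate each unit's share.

Total metered usage = 15,418.
Pro-rata shares before constraints: Unit 5A 1,552.19; Unit 3B 580.23; Unit G1 1,662.78; Unit PH1 2,407.55; Unit 1B 1,412.71; Unit 2C 784.54.
Held at cap: Unit 1B ($1,000); remaining pool $7,400 reallocated over remaining metered usage 12,825.
Redistributed shares: Unit 5A 1,643.87 → $1,600; Unit 3B 614.50 → $600; Unit G1 1,761.00 → $1,800; Unit PH1 2,549.75 → $2,500; Unit 2C 830.88 → $800.
Rounding difference +$100 applied to Unit PH1 → $2,600.

Unit 5A: $1,600 · Unit 3B: $600 · Unit G1: $1,800 · Unit PH1: $2,600 · Unit 1B: $1,000 · Unit 2C: $800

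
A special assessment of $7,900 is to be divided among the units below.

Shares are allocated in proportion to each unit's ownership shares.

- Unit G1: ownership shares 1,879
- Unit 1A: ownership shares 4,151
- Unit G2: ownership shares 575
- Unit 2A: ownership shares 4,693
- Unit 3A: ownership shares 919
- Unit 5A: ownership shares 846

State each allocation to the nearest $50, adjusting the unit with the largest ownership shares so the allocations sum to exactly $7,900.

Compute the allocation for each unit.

Unit G1: $1,150 | Unit 1A: $2,500 | Unit G2: $350 | Unit 2A: $2,850 | Unit 3A: $550 | Unit 5A: $500

Total ownership shares = 1,879 + 4,151 + 575 + 4,693 + 919 + 846 = 13,063.
Raw shares: Unit G1 1,136.35; Unit 1A 2,510.37; Unit G2 347.74; Unit 2A 2,838.15; Unit 3A 555.78; Unit 5A 511.63.
After rounding ($50): Unit G1 $1,150; Unit 1A $2,500; Unit G2 $350; Unit 2A $2,850; Unit 3A $550; Unit 5A $500. Sum = $7,900.
No rounding difference to absorb.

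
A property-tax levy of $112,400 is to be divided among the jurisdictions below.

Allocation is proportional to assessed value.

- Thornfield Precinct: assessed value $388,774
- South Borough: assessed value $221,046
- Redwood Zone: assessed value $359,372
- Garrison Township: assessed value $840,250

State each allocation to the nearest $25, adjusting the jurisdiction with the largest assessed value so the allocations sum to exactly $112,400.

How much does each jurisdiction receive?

Total assessed value = 388,774 + 221,046 + 359,372 + 840,250 = 1,809,442.
Raw shares: Thornfield Precinct 24,150.10; South Borough 13,731.07; Redwood Zone 22,323.68; Garrison Township 52,195.15.
After rounding ($25): Thornfield Precinct $24,150; South Borough $13,725; Redwood Zone $22,325; Garrison Township $52,200. Sum = $112,400.
Rounded total matches; no reconciliation needed.

Thornfield Precinct: $24,150 · South Borough: $13,725 · Redwood Zone: $22,325 · Garrison Township: $52,200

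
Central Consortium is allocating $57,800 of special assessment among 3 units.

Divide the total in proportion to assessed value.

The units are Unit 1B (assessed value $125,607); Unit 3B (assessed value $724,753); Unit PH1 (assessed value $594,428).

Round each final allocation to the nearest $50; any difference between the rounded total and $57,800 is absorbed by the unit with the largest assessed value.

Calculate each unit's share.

Assessed value total: 1,444,788.
Proportional shares: Unit 1B 125,607/1,444,788 × $57,800 = 5,025.02; Unit 3B 724,753/1,444,788 × $57,800 = 28,994.37; Unit PH1 594,428/1,444,788 × $57,800 = 23,780.61.
At nearest $50: Unit 1B $5,050; Unit 3B $29,000; Unit PH1 $23,800. Sum = $57,850.
Difference $57,800 − $57,850 = −$50 applied to largest assessed value (Unit 3B): Unit 3B becomes $28,950.

Unit 1B: $5,050 | Unit 3B: $28,950 | Unit PH1: $23,800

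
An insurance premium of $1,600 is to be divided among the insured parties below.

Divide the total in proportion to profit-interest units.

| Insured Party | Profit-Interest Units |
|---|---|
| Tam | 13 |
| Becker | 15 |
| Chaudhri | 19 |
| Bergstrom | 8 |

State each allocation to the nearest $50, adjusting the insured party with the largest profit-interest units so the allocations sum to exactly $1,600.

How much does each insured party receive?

Sum of profit-interest units: 55.
Proportional shares: Tam 13/55 × $1,600 = 378.18; Becker 15/55 × $1,600 = 436.36; Chaudhri 19/55 × $1,600 = 552.73; Bergstrom 8/55 × $1,600 = 232.73.
After rounding ($50): Tam $400; Becker $450; Chaudhri $550; Bergstrom $250. Sum = $1,650.
Difference $1,600 − $1,650 = −$50 applied to largest profit-interest units (Chaudhri): Chaudhri becomes $500.

Tam: $400; Becker: $450; Chaudhri: $500; Bergstrom: $250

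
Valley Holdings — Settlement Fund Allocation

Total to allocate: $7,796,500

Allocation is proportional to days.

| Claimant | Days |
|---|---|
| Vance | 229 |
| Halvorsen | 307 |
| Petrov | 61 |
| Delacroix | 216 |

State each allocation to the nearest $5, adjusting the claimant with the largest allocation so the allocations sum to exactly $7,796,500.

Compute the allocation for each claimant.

Days total: 813.
Raw shares: Vance 229/813 × $7,796,500 = 2,196,062.12; Halvorsen 307/813 × $7,796,500 = 2,944,065.81; Petrov 61/813 × $7,796,500 = 584,977.24; Delacroix 216/813 × $7,796,500 = 2,071,394.83.
Rounded to nearest $5: Vance $2,196,060; Halvorsen $2,944,065; Petrov $584,975; Delacroix $2,071,395. Sum = $7,796,495.
Difference $7,796,500 − $7,796,495 = +$5 applied to largest allocation (Halvorsen): Halvorsen becomes $2,944,070.

Vance: $2,196,060 | Halvorsen: $2,944,070 | Petrov: $584,975 | Delacroix: $2,071,395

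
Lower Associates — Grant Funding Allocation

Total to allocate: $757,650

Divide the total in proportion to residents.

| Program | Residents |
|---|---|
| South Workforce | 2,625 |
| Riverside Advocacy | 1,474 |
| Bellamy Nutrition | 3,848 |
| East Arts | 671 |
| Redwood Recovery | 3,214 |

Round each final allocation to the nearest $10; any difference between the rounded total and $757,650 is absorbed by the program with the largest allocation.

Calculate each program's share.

Residents total: 11,832.
Raw shares: South Workforce 2,625/11,832 × $757,650 = 168,089.19; Riverside Advocacy 1,474/11,832 × $757,650 = 94,386.08; Bellamy Nutrition 3,848/11,832 × $757,650 = 246,402.74; East Arts 671/11,832 × $757,650 = 42,966.80; Redwood Recovery 3,214/11,832 × $757,650 = 205,805.20.
Rounded to nearest $10: South Workforce $168,090; Riverside Advocacy $94,390; Bellamy Nutrition $246,400; East Arts $42,970; Redwood Recovery $205,810. Sum = $757,660.
Difference $757,650 − $757,660 = −$10 applied to largest allocation (Bellamy Nutrition): Bellamy Nutrition becomes $246,390.

South Workforce: $168,090 · Riverside Advocacy: $94,390 · Bellamy Nutrition: $246,390 · East Arts: $42,970 · Redwood Recovery: $205,810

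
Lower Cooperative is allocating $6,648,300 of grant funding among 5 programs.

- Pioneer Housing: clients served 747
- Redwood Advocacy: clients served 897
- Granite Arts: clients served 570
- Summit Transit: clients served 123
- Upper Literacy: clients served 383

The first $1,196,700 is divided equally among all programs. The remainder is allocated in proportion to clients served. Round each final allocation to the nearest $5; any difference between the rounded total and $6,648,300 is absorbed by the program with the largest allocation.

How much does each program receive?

Equal tier: $1,196,700 ÷ 5 = $239,340 apiece.
Remainder $5,451,600 by clients served (total 2,720): Pioneer Housing 1,497,185.74 → $1,497,185; Redwood Advocacy 1,797,825.44 → $1,797,825; Granite Arts 1,142,430.88 → $1,142,430; Summit Transit 246,524.56 → $246,525; Upper Literacy 767,633.38 → $767,635.
Totals: Pioneer Housing $239,340 + $1,497,185 = $1,736,525; Redwood Advocacy $239,340 + $1,797,825 = $2,037,165; Granite Arts $239,340 + $1,142,430 = $1,381,770; Summit Transit $239,340 + $246,525 = $485,865; Upper Literacy $239,340 + $767,635 = $1,006,975.

Pioneer Housing: $1,736,525 | Redwood Advocacy: $2,037,165 | Granite Arts: $1,381,770 | Summit Transit: $485,865 | Upper Literacy: $1,006,975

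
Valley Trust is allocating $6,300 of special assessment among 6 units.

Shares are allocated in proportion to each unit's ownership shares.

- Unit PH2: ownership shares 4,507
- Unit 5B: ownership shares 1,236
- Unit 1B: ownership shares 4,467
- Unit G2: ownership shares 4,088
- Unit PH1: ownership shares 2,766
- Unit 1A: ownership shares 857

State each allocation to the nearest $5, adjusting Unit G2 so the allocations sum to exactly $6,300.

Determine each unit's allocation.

Unit PH2: $1,585; Unit 5B: $435; Unit 1B: $1,570; Unit G2: $1,440; Unit PH1: $970; Unit 1A: $300

Sum of ownership shares: 17,921.
Pro-rata amounts: Unit PH2 4,507/17,921 × $6,300 = 1,584.40; Unit 5B 1,236/17,921 × $6,300 = 434.51; Unit 1B 4,467/17,921 × $6,300 = 1,570.34; Unit G2 4,088/17,921 × $6,300 = 1,437.11; Unit PH1 2,766/17,921 × $6,300 = 972.37; Unit 1A 857/17,921 × $6,300 = 301.27.
Rounded to nearest $5: Unit PH2 $1,585; Unit 5B $435; Unit 1B $1,570; Unit G2 $1,435; Unit PH1 $970; Unit 1A $300. Sum = $6,295.
Difference $6,300 − $6,295 = +$5 applied to Unit G2: Unit G2 becomes $1,440.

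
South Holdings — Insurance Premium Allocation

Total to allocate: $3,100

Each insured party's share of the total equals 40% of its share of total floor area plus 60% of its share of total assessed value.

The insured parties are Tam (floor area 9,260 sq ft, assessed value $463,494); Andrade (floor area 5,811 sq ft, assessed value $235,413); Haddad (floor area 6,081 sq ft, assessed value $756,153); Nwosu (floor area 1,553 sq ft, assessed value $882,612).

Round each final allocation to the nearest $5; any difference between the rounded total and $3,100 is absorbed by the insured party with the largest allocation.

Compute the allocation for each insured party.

Totals — floor area 22,705, assessed value 2,337,672.
Composite weights (40% floor area + 60% assessed value): Tam 0.2821; Andrade 0.1628; Haddad 0.3012; Nwosu 0.2539.
Pro-rata amounts: Tam 874.51; Andrade 504.67; Haddad 933.75; Nwosu 787.08.
After rounding ($5): Tam $875; Andrade $505; Haddad $935; Nwosu $785. Sum = $3,100.
No rounding difference to absorb.

Tam: $875 · Andrade: $505 · Haddad: $935 · Nwosu: $785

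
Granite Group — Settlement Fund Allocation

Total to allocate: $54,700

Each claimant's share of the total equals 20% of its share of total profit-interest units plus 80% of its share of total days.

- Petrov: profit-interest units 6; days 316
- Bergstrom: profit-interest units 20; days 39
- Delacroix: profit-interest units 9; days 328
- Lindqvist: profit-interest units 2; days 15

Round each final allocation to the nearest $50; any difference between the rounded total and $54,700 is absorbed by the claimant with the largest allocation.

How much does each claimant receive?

Profit-interest units total 37; days total 698.
Composite weights (20% profit-interest units + 80% days): Petrov 0.3946; Bergstrom 0.1528; Delacroix 0.4246; Lindqvist 0.0280.
Pro-rata amounts: Petrov 21,585.17; Bergstrom 8,358.56; Delacroix 23,224.52; Lindqvist 1,531.75.
After rounding ($50): Petrov $21,600; Bergstrom $8,350; Delacroix $23,200; Lindqvist $1,550. Sum = $54,700.
Sum already equals the total — no adjustment.

Petrov: $21,600 | Bergstrom: $8,350 | Delacroix: $23,200 | Lindqvist: $1,550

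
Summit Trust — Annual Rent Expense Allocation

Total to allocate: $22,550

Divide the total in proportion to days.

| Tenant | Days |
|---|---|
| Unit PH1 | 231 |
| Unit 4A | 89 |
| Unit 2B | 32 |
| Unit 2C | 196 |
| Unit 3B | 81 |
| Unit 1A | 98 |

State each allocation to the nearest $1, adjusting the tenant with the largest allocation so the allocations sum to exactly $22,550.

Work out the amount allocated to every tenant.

Total days = 727.
Raw shares: Unit PH1 231/727 × $22,550 = 7,165.13; Unit 4A 89/727 × $22,550 = 2,760.59; Unit 2B 32/727 × $22,550 = 992.57; Unit 2C 196/727 × $22,550 = 6,079.505; Unit 3B 81/727 × $22,550 = 2,512.45; Unit 1A 98/727 × $22,550 = 3,039.75.
Rounded to nearest $1: Unit PH1 $7,165; Unit 4A $2,761; Unit 2B $993; Unit 2C $6,080; Unit 3B $2,512; Unit 1A $3,040. Sum = $22,551.
Difference $22,550 − $22,551 = −$1 applied to largest allocation (Unit PH1): Unit PH1 becomes $7,164.

Unit PH1: $7,164; Unit 4A: $2,761; Unit 2B: $993; Unit 2C: $6,080; Unit 3B: $2,512; Unit 1A: $3,040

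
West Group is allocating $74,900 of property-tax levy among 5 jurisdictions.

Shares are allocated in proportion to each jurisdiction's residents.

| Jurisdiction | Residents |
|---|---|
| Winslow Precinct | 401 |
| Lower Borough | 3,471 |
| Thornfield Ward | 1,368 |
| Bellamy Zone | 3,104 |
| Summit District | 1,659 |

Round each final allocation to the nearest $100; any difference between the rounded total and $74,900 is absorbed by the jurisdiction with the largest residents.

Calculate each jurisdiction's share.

Sum of residents: 10,003.
Raw shares: Winslow Precinct 401/10,003 × $74,900 = 3,002.59; Lower Borough 3,471/10,003 × $74,900 = 25,989.99; Thornfield Ward 1,368/10,003 × $74,900 = 10,243.25; Bellamy Zone 3,104/10,003 × $74,900 = 23,241.99; Summit District 1,659/10,003 × $74,900 = 12,422.18.
At nearest $100: Winslow Precinct $3,000; Lower Borough $26,000; Thornfield Ward $10,200; Bellamy Zone $23,200; Summit District $12,400. Sum = $74,800.
Difference $74,900 − $74,800 = +$100 applied to largest residents (Lower Borough): Lower Borough becomes $26,100.

Winslow Precinct: $3,000 · Lower Borough: $26,100 · Thornfield Ward: $10,200 · Bellamy Zone: $23,200 · Summit District: $12,400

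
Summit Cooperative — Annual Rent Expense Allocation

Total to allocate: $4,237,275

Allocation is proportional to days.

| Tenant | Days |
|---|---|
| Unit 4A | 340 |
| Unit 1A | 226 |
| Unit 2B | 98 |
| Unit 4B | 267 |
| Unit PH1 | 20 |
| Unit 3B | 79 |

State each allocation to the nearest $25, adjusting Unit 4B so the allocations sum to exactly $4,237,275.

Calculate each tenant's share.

Combined days = 1,030.
Proportional shares: Unit 4A 340/1,030 × $4,237,275 = 1,398,712.14; Unit 1A 226/1,030 × $4,237,275 = 929,732.18; Unit 2B 98/1,030 × $4,237,275 = 403,158.20; Unit 4B 267/1,030 × $4,237,275 = 1,098,400.41; Unit PH1 20/1,030 × $4,237,275 = 82,277.18; Unit 3B 79/1,030 × $4,237,275 = 324,994.88.
After rounding ($25): Unit 4A $1,398,700; Unit 1A $929,725; Unit 2B $403,150; Unit 4B $1,098,400; Unit PH1 $82,275; Unit 3B $325,000. Sum = $4,237,250.
Difference $4,237,275 − $4,237,250 = +$25 applied to Unit 4B: Unit 4B becomes $1,098,425.

Unit 4A: $1,398,700 | Unit 1A: $929,725 | Unit 2B: $403,150 | Unit 4B: $1,098,425 | Unit PH1: $82,275 | Unit 3B: $325,000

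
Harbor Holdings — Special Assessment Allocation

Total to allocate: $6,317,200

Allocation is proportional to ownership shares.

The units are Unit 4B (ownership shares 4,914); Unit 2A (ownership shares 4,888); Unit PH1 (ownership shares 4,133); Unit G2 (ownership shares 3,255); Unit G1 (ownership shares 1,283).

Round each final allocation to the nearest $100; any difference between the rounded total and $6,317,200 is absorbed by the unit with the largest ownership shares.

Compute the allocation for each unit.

Combined ownership shares = 18,473.
Pro-rata amounts: Unit 4B 4,914/18,473 × $6,317,200 = 1,680,437.44; Unit 2A 4,888/18,473 × $6,317,200 = 1,671,546.24; Unit PH1 4,133/18,473 × $6,317,200 = 1,413,359.37; Unit G2 3,255/18,473 × $6,317,200 = 1,113,110.27; Unit G1 1,283/18,473 × $6,317,200 = 438,746.69.
Rounded to nearest $100: Unit 4B $1,680,400; Unit 2A $1,671,500; Unit PH1 $1,413,400; Unit G2 $1,113,100; Unit G1 $438,700. Sum = $6,317,100.
Difference $6,317,200 − $6,317,100 = +$100 applied to largest ownership shares (Unit 4B): Unit 4B becomes $1,680,500.

Unit 4B: $1,680,500 · Unit 2A: $1,671,500 · Unit PH1: $1,413,400 · Unit G2: $1,113,100 · Unit G1: $438,700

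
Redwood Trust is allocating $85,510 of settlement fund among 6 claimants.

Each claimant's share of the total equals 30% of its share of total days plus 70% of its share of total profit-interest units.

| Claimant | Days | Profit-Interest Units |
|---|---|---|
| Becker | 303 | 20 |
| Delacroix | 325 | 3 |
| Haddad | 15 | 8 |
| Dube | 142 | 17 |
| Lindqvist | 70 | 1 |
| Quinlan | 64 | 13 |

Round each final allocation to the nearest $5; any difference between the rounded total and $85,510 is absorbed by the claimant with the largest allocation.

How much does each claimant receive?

Days total 919; profit-interest units total 62.
Blended shares (30% days + 70% profit-interest units): Becker 0.3247; Delacroix 0.1400; Haddad 0.0952; Dube 0.2383; Lindqvist 0.0341; Quinlan 0.1677.
Raw shares: Becker 27,766.66; Delacroix 11,968.37; Haddad 8,142.19; Dube 20,376.20; Lindqvist 2,919.42; Quinlan 14,337.16.
Rounded to nearest $5: Becker $27,765; Delacroix $11,970; Haddad $8,140; Dube $20,375; Lindqvist $2,920; Quinlan $14,335. Sum = $85,505.
Difference $85,510 − $85,505 = +$5 applied to largest allocation (Becker): Becker becomes $27,770.

Becker: $27,770 | Delacroix: $11,970 | Haddad: $8,140 | Dube: $20,375 | Lindqvist: $2,920 | Quinlan: $14,335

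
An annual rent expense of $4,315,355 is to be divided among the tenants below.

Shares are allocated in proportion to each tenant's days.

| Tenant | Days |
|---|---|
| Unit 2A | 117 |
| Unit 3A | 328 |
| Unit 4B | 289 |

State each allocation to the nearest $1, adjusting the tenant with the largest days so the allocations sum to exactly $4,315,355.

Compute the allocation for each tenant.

Unit 2A: $687,870 · Unit 3A: $1,928,387 · Unit 4B: $1,699,098

Sum of days: 734.
Raw shares: Unit 2A 117/734 × $4,315,355 = 687,869.94; Unit 3A 328/734 × $4,315,355 = 1,928,387.52; Unit 4B 289/734 × $4,315,355 = 1,699,097.54.
Rounded to nearest $1: Unit 2A $687,870; Unit 3A $1,928,388; Unit 4B $1,699,098. Sum = $4,315,356.
Difference $4,315,355 − $4,315,356 = −$1 applied to largest days (Unit 3A): Unit 3A becomes $1,928,387.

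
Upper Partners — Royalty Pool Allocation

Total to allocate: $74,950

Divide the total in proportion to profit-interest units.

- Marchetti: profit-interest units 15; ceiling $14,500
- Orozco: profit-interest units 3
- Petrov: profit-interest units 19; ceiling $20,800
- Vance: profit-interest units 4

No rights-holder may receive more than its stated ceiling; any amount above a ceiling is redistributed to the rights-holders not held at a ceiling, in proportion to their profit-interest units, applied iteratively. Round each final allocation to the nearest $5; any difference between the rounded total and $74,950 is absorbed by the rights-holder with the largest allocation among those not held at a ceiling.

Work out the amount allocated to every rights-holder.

Marchetti: $14,500 | Orozco: $16,995 | Petrov: $20,800 | Vance: $22,655

Profit-interest units total: 41.
Unconstrained shares: Marchetti 27,420.73; Orozco 5,484.15; Petrov 34,732.93; Vance 7,312.20.
Capped: Marchetti ($14,500), Petrov ($20,800); remaining pool $39,650 reallocated over remaining profit-interest units 7.
Remaining shares: Orozco 16,992.86 → $16,995; Vance 22,657.14 → $22,655.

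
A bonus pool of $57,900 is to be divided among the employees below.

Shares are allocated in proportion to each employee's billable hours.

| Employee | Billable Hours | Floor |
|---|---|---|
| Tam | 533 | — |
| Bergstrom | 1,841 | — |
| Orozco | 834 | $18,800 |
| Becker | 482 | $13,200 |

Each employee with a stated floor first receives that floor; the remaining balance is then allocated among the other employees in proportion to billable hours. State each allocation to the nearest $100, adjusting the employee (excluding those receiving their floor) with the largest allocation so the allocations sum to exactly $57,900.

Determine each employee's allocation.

Tam: $5,800 · Bergstrom: $20,100 · Orozco: $18,800 · Becker: $13,200

Fund the minimums — Orozco $18,800; Becker $13,200. Remaining pool $25,900.
Remaining pool split over remaining billable hours 2,374: Tam 5,814.95 → $5,800; Bergstrom 20,085.05 → $20,100.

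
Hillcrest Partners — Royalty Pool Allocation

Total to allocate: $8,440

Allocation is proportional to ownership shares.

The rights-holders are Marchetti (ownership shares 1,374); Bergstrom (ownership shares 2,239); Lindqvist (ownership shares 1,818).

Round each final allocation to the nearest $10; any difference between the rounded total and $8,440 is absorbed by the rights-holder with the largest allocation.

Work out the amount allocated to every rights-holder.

Marchetti: $2,140; Bergstrom: $3,470; Lindqvist: $2,830

Ownership shares total: 5,431.
Raw shares: Marchetti 1,374/5,431 × $8,440 = 2,135.25; Bergstrom 2,239/5,431 × $8,440 = 3,479.50; Lindqvist 1,818/5,431 × $8,440 = 2,825.25.
After rounding ($10): Marchetti $2,140; Bergstrom $3,480; Lindqvist $2,830. Sum = $8,450.
Difference $8,440 − $8,450 = −$10 applied to largest allocation (Bergstrom): Bergstrom becomes $3,470.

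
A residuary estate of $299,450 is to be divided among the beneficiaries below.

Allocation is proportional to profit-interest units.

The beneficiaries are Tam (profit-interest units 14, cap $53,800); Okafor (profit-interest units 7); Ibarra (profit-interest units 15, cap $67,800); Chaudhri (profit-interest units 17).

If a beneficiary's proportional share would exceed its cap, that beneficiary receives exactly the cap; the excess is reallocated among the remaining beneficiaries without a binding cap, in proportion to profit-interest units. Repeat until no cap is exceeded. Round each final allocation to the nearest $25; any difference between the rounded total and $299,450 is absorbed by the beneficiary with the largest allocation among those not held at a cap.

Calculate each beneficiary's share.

Total profit-interest units = 53.
Unconstrained shares: Tam 79,100.00; Okafor 39,550.00; Ibarra 84,750.00; Chaudhri 96,050.00.
Cap binds for Tam ($53,800), Ibarra ($67,800); remaining pool $177,850 reallocated over remaining profit-interest units 24.
Redistributed shares: Okafor 51,872.92 → $51,875; Chaudhri 125,977.08 → $125,975.

Tam: $53,800 · Okafor: $51,875 · Ibarra: $67,800 · Chaudhri: $125,975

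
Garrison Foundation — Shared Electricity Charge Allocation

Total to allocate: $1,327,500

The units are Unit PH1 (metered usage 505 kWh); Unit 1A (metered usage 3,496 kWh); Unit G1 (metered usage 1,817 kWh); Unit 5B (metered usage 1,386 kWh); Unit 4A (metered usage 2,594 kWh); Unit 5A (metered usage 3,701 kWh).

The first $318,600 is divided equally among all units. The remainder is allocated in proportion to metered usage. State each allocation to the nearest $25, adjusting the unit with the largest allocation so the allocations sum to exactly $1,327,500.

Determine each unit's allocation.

$318,600 shared equally gives $53,100 per unit.
Remainder $1,008,900 by metered usage (total 13,499): Unit PH1 37,743.13 → $37,750; Unit 1A 261,287.09 → $261,275; Unit G1 135,800.53 → $135,800; Unit 5B 103,588.07 → $103,600; Unit 4A 193,872.63 → $193,875; Unit 5A 276,608.56 → $276,600.
Totals: Unit PH1 $53,100 + $37,750 = $90,850; Unit 1A $53,100 + $261,275 = $314,375; Unit G1 $53,100 + $135,800 = $188,900; Unit 5B $53,100 + $103,600 = $156,700; Unit 4A $53,100 + $193,875 = $246,975; Unit 5A $53,100 + $276,600 = $329,700.

Unit PH1: $90,850 | Unit 1A: $314,375 | Unit G1: $188,900 | Unit 5B: $156,700 | Unit 4A: $246,975 | Unit 5A: $329,700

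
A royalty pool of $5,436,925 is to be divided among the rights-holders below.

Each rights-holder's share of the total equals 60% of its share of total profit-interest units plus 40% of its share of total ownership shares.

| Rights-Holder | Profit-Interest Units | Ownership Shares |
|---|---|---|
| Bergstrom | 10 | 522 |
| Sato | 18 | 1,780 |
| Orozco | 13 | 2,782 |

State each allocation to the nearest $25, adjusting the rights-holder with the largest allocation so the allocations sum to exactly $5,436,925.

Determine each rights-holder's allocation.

Bergstrom: $1,018,950 | Sato: $2,193,600 | Orozco: $2,224,375

Totals — profit-interest units 41, ownership shares 5,084.
Composite weights (60% profit-interest units + 40% ownership shares): Bergstrom 0.1874; Sato 0.4035; Orozco 0.4091.
Pro-rata amounts: Bergstrom 1,018,942.20; Sato 2,193,591.77; Orozco 2,224,391.03.
Rounded to nearest $25: Bergstrom $1,018,950; Sato $2,193,600; Orozco $2,224,400. Sum = $5,436,950.
Difference $5,436,925 − $5,436,950 = −$25 applied to largest allocation (Orozco): Orozco becomes $2,224,375.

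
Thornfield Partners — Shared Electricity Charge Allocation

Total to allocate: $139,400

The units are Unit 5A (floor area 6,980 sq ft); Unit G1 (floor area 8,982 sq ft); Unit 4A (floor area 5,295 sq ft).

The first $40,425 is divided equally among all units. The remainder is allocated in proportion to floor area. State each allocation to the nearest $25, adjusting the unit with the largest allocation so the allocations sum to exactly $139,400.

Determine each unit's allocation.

First tranche $40,425 split equally: $13,475 each.
Remainder $98,975 by floor area (total 21,257): Unit 5A 32,499.67 → $32,500; Unit G1 41,821.21 → $41,825; Unit 4A 24,654.12 → $24,650.
Totals: Unit 5A $13,475 + $32,500 = $45,975; Unit G1 $13,475 + $41,825 = $55,300; Unit 4A $13,475 + $24,650 = $38,125.

Unit 5A: $45,975 · Unit G1: $55,300 · Unit 4A: $38,125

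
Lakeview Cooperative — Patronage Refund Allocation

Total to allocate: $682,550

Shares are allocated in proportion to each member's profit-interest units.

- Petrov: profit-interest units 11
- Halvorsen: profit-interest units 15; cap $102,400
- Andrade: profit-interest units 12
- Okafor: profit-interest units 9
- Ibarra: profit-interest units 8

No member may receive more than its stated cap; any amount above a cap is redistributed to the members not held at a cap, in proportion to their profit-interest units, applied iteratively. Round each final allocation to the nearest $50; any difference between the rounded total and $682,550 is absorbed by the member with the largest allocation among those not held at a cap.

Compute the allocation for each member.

Total profit-interest units = 55.
Proportional shares (ignoring caps): Petrov 136,510.00; Halvorsen 186,150.00; Andrade 148,920.00; Okafor 111,690.00; Ibarra 99,280.00.
Capped: Halvorsen ($102,400); balance $580,150 reallocated over remaining profit-interest units 40.
Remaining shares: Petrov 159,541.25 → $159,550; Andrade 174,045.00 → $174,050; Okafor 130,533.75 → $130,550; Ibarra 116,030.00 → $116,050.
Rounding difference −$50 applied to Andrade → $174,000.

Petrov: $159,550 | Halvorsen: $102,400 | Andrade: $174,000 | Okafor: $130,550 | Ibarra: $116,050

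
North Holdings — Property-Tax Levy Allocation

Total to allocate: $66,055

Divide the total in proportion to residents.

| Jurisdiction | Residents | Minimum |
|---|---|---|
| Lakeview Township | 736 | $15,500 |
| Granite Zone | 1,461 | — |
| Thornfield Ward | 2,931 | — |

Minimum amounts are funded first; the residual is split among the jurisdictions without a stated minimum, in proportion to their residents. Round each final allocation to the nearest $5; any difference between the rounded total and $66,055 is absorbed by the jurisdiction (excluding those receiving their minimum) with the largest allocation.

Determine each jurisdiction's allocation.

Guaranteed amounts: Lakeview Township $15,500. Remaining pool $50,555.
Remaining pool split over remaining residents 4,392: Granite Zone 16,817.13 → $16,815; Thornfield Ward 33,737.87 → $33,740.

Lakeview Township: $15,500 | Granite Zone: $16,815 | Thornfield Ward: $33,740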